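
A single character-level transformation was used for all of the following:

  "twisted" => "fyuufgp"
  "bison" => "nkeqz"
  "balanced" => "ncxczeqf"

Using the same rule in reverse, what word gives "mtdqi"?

arrow

Shifts by position in twisted: pos 0: t→f (+12), pos 1: w→y (+2), pos 2: i→u (+12), pos 3: s→u (+2) — repeating every 2. The shifts repeat in a cycle of length 2: positions 0,1,… shift by +12, +2, then the pattern repeats.
Reversing it on mtdqi: m−12=a, t−2=r, d−12=r, q−2=o, i−12=w.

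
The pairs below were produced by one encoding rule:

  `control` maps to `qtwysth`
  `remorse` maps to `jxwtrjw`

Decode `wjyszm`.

hunter

The output letters match the input read backwards, each shifted +5: control reversed is lortnoc. Read the word backwards and shift each letter +5.
Undoing it on wjyszm: shift back: w−5=r, j−5=e, y−5=t, s−5=n, z−5=u, m−5=h → retnuh; then reverse → hunter.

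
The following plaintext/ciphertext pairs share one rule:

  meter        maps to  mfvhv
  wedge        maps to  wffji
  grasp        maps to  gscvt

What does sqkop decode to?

spill

In meter: m→m is +0, e→f is +1, t→v is +2, e→h is +3 — the shift increases by 1 each position. Each letter shifts forward by its position index (0, 1, 2, …) — the shift grows by one for each successive letter.
Reversing it on sqkop: s−0=s, q−1=p, k−2=i, o−3=l, p−4=l.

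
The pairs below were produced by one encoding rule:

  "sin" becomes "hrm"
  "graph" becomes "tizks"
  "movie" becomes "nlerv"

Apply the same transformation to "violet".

Each pair mirrors across the alphabet (s↔h, i↔r, n↔m): positions sum to 25. Each letter is replaced by its mirror in the alphabet: a↔z, b↔y, c↔x, and so on (the Atbash cipher).
On violet: v↔e, i↔r, o↔l, l↔o, e↔v, t↔g.

erlovg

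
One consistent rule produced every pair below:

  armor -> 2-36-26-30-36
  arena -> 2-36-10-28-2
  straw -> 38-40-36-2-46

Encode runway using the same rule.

a(#1)→2 and r(#18)→36: differences scale by 2, so n = 2·pos + 0. With a=1..z=26, the number is 2·pos.
Applying it to runway: r=18→36, u=21→42, n=14→28, w=23→46, a=1→2, y=25→50.

36-42-28-46-2-50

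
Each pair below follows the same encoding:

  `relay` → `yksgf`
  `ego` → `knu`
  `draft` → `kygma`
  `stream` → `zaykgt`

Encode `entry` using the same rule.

kuayf

The shift depends on letter class: consonant r→y is +7, but vowel e→k is +6. The rule splits by letter class: vowels +6, consonants +7.
Applying it to entry: e(vowel)+6=k, n(cons)+7=u, t(cons)+7=a, r(cons)+7=y, y(cons)+7=f.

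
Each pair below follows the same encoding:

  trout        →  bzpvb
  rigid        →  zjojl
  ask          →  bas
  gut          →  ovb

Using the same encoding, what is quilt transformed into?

The shift depends on letter class: consonant t→b is +8, but vowel o→p is +1. The rule splits by letter class: vowels +1, consonants +8.
On quilt: q(cons)+8=y, u(vowel)+1=v, i(vowel)+1=j, l(cons)+8=t, t(cons)+8=b.

yvjtb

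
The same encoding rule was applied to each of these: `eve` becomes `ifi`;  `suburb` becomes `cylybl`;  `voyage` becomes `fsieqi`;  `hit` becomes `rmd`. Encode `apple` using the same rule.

ezzvi

Vowels shift forward by 4 and consonants shift forward by 10.
For apple: a(vowel)+4=e, p(cons)+10=z, p(cons)+10=z, l(cons)+10=v, e(vowel)+4=i.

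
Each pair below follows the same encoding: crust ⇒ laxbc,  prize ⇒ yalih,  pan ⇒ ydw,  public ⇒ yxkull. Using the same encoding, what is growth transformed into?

The shift depends on letter class: consonant c→l is +9, but vowel u→x is +3. The rule splits by letter class: vowels +3, consonants +9.
For growth: g(cons)+9=p, r(cons)+9=a, o(vowel)+3=r, w(cons)+9=f, t(cons)+9=c, h(cons)+9=q.

parfcq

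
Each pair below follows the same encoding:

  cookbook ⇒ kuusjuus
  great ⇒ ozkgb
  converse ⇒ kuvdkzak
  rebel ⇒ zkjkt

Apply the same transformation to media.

uklog

The shift depends on letter class: consonant c→k is +8, but vowel o→u is +6. Two shifts are in play — +6 for a/e/i/o/u, +8 for every other letter.
On media: m(cons)+8=u, e(vowel)+6=k, d(cons)+8=l, i(vowel)+6=o, a(vowel)+6=g.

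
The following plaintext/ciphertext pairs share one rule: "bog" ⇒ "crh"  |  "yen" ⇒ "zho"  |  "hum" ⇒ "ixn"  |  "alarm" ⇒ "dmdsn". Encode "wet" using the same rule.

Vowels shift forward by 3 and consonants shift forward by 1.
For wet: w(cons)+1=x, e(vowel)+3=h, t(cons)+1=u.

xhu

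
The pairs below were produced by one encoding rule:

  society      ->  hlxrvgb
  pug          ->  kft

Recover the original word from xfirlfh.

Each pair mirrors across the alphabet (s↔h, o↔l, c↔x): positions sum to 25. Letters are reflected about the middle of the alphabet (position → 25−position): Atbash.
Undoing it on xfirlfh: x↔c, f↔u, i↔r, r↔i, l↔o, f↔u, h↔s.

curious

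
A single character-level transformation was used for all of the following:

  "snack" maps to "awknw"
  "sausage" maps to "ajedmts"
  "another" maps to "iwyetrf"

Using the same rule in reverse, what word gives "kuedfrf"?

cluster

In snack: s→a is +8, n→w is +9, a→k is +10, c→n is +11 — the shift increases by 1 each position. Letter i (0-indexed) is shifted by i+8, so successive shifts are 8, 9, 10, ….
Decoding kuedfrf: k−8=c, u−9=l, e−10=u, d−11=s, f−12=t, r−13=e, f−14=r.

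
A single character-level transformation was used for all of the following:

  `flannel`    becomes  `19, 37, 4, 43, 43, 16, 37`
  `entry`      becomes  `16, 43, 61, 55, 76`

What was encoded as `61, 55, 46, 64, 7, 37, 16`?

trouble

f(#6)→19 and l(#12)→37: differences scale by 3, so n = 3·pos + 1. With a=1..z=26, the number is 3·pos + 1.
Reversing it on 61, 55, 46, 64, 7, 37, 16: 61→(61−1)÷3=20=t, 55→(55−1)÷3=18=r, 46→(46−1)÷3=15=o, 64→(64−1)÷3=21=u, 7→(7−1)÷3=2=b, 37→(37−1)÷3=12=l, 16→(16−1)÷3=5=e.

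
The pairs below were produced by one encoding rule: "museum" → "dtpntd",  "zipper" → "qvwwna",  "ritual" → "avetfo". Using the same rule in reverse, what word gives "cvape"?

Treating letters as 0–25, the rule is x ↦ 15x + 5 (mod 26).
Reversing it on cvape: c(2)→7·(2−5)≡5=f; v(21)→7·(21−5)≡8=i; a(0)→7·(0−5)≡17=r; p(15)→7·(15−5)≡18=s; e(4)→7·(4−5)≡19=t (all mod 26).

first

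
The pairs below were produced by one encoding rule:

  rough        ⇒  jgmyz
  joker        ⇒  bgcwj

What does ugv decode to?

Compare letters: r→j is +18, o→g is +18, u→m is +18 — a constant shift. Every letter moves 18 places later in the alphabet, wrapping around z→a.
Decoding ugv: u−18=c, g−18=o, v−18=d.

cod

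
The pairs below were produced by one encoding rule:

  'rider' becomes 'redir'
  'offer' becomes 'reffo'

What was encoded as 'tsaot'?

It's just the letters in reverse order.
Reversing it on tsaot: then reverse → toast.

toast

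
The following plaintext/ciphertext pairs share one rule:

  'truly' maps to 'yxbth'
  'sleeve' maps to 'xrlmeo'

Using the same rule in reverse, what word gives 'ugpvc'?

paint

In truly: t→y is +5, r→x is +6, u→b is +7, l→t is +8 — the shift increases by 1 each position. Each letter shifts forward by (position + 5), i.e. 5, 6, 7, … — the shift grows by one for each successive letter.
Decoding ugpvc: u−5=p, g−6=a, p−7=i, v−8=n, c−9=t.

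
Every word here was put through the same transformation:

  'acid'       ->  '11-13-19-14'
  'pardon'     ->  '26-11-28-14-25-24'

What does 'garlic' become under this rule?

a is letter #1 and maps to 11: an offset of 10. Each letter is replaced by its alphabet position (a=1..z=26) + 10.
For garlic: g=7→17, a=1→11, r=18→28, l=12→22, i=9→19, c=3→13.

17-11-28-22-19-13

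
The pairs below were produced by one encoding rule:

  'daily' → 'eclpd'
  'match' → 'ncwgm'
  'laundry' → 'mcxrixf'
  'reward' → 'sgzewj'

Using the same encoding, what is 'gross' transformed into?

In daily: d→e is +1, a→c is +2, i→l is +3, l→p is +4 — the shift increases by 1 each position. The shift increases by 1 at each position, starting from +1: 1, 2, 3, ….
Applying it to gross: g+1=h, r+2=t, o+3=r, s+4=w, s+5=x.

htrwx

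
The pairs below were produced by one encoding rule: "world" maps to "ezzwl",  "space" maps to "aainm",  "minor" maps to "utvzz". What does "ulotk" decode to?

Shifts by position in world: pos 0: w→e (+8), pos 1: o→z (+11), pos 2: r→z (+8), pos 3: l→w (+11) — repeating every 2. The shifts repeat in a cycle of length 2: positions 0,1,… shift by +8, +11, then the pattern repeats.
Decoding ulotk: u−8=m, l−11=a, o−8=g, t−11=i, k−8=c.

magic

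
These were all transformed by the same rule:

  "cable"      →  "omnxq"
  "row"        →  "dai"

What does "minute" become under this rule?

yuzgfq

Compare letters: c→o is +12, a→m is +12, b→n is +12 — a constant shift. Each letter is shifted forward by 12 in the alphabet (a Caesar shift of +12).
On minute: m+12=y, i+12=u, n+12=z, u+12=g, t+12=f, e+12=q.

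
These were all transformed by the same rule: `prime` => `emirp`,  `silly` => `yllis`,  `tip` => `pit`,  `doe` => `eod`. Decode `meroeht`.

theorem

It's just the letters in reverse order.
Reversing it on meroeht: then reverse → theorem.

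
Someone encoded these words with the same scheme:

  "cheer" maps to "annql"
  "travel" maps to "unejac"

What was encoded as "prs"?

The word is reversed, then every letter is shifted forward by 9.
Decoding prs: shift back: p−9=g, r−9=i, s−9=j → gij; then reverse → jig.

jig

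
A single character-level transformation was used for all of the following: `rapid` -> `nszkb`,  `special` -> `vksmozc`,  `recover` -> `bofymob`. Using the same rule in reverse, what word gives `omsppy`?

The output letters match the input read backwards, each shifted +10: rapid reversed is dipar. Two steps: reverse the string, then apply a Caesar shift of +10.
Reversing it on omsppy: shift back: o−10=e, m−10=c, s−10=i, p−10=f, p−10=f, y−10=o → eciffo; then reverse → office.

office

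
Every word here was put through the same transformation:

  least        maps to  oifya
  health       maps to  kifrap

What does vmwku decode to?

In least: l→o is +3, e→i is +4, a→f is +5, s→y is +6 — the shift increases by 1 each position. Each letter shifts forward by (position + 3), i.e. 3, 4, 5, … — the shift grows by one for each successive letter.
Undoing it on vmwku: v−3=s, m−4=i, w−5=r, k−6=e, u−7=n.

siren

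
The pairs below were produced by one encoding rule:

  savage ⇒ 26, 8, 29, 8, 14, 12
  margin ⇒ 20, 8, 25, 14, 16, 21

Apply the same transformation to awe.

s is letter #19 and maps to 26: an offset of 7. The number is (letter's place in the alphabet, a=1) + 7.
For awe: a=1→8, w=23→30, e=5→12.

8, 30, 12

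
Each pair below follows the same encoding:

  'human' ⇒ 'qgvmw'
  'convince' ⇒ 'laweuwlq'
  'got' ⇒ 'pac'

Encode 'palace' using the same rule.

ymumlq

The shift depends on letter class: consonant h→q is +9, but vowel u→g is +12. Vowels shift forward by 12 and consonants shift forward by 9.
Applying it to palace: p(cons)+9=y, a(vowel)+12=m, l(cons)+9=u, a(vowel)+12=m, c(cons)+9=l, e(vowel)+12=q.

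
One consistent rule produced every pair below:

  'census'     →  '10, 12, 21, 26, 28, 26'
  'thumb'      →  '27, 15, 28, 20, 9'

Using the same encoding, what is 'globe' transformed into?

c is letter #3 and maps to 10: an offset of 7. Each letter is replaced by its alphabet position (a=1..z=26) + 7.
Applying it to globe: g=7→14, l=12→19, o=15→22, b=2→9, e=5→12.

14, 19, 22, 9, 12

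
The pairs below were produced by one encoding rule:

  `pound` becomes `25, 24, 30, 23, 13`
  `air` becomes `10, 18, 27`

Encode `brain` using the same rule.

p is letter #16 and maps to 25: an offset of 9. The number is (letter's place in the alphabet, a=1) + 9.
Applying it to brain: b=2→11, r=18→27, a=1→10, i=9→18, n=14→23.

11, 27, 10, 18, 23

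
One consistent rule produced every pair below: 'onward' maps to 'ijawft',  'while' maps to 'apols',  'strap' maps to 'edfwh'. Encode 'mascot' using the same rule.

o(14)→i(8) and n(13)→j(9) fit y≡25x+22 (mod 26); the inverse of 25 mod 26 is 25. Each letter's alphabet position (a=0..z=25) is mapped through 25·x+22 mod 26 — an affine cipher.
Applying it to mascot: m(12)→25·12+22≡10=k; a(0)→25·0+22≡22=w; s(18)→25·18+22≡4=e; c(2)→25·2+22≡20=u; o(14)→25·14+22≡8=i; t(19)→25·19+22≡3=d (all mod 26).

kweuid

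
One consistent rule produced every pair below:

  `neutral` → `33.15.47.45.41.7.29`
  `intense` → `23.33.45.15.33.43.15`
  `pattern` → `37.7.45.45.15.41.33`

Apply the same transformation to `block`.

n(#14)→33 and e(#5)→15: differences scale by 2, so n = 2·pos + 5. Each letter becomes 2×(its alphabet position, a=1..z=26) + 5.
For block: b=2→9, l=12→29, o=15→35, c=3→11, k=11→27.

9.29.35.11.27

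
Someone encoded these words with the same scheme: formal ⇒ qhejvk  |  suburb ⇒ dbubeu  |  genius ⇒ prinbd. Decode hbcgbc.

f(5)→q(16) and o(14)→h(7) fit y≡25x+21 (mod 26); the inverse of 25 mod 26 is 25. This is an affine cipher: with a=0,…,z=25, each position x becomes (25x+21) mod 26.
Reversing it on hbcgbc: h(7)→25·(7−21)≡14=o; b(1)→25·(1−21)≡20=u; c(2)→25·(2−21)≡19=t; g(6)→25·(6−21)≡15=p; b(1)→25·(1−21)≡20=u; c(2)→25·(2−21)≡19=t (all mod 26).

output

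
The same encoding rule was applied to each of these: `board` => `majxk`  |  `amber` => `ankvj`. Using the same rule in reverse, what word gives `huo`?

fly

The output letters match the input read backwards, each shifted +9: board reversed is draob. Read the word backwards and shift each letter +9.
Undoing it on huo: shift back: h−9=y, u−9=l, o−9=f → ylf; then reverse → fly.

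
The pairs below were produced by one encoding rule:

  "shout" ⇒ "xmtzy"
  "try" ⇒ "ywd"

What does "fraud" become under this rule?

Compare letters: s→x is +5, h→m is +5, o→t is +5 — a constant shift. Each letter is shifted forward by 5 in the alphabet (a Caesar shift of +5).
For fraud: f+5=k, r+5=w, a+5=f, u+5=z, d+5=i.

kwfzi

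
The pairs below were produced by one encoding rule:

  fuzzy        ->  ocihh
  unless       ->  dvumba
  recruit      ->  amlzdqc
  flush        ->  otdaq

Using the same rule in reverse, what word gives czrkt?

trick

Shifts by position in fuzzy: pos 0: f→o (+9), pos 1: u→c (+8), pos 2: z→i (+9), pos 3: z→h (+8) — repeating every 2. The shifts repeat in a cycle of length 2: positions 0,1,… shift by +9, +8, then the pattern repeats.
Undoing it on czrkt: c−9=t, z−8=r, r−9=i, k−8=c, t−9=k.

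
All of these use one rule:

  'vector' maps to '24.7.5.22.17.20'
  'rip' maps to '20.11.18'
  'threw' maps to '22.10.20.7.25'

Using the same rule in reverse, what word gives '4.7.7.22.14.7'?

beetle

v is letter #22 and maps to 24: an offset of 2. Letters become their 1-based position plus 2 (so a→3, b→4, …).
Decoding 4.7.7.22.14.7: 4→(4−2)÷1=2=b, 7→(7−2)÷1=5=e, 7→(7−2)÷1=5=e, 22→(22−2)÷1=20=t, 14→(14−2)÷1=12=l, 7→(7−2)÷1=5=e.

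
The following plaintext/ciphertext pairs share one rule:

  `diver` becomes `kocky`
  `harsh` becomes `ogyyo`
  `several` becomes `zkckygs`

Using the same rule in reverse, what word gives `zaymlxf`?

surgery

Shifts by position in diver: pos 0: d→k (+7), pos 1: i→o (+6), pos 2: v→c (+7), pos 3: e→k (+6) — repeating every 2. It's a Vigenère-style cipher with numeric key [7,6]: position i shifts by key[i mod 2].
Reversing it on zaymlxf: z−7=s, a−6=u, y−7=r, m−6=g, l−7=e, x−6=r, f−7=y.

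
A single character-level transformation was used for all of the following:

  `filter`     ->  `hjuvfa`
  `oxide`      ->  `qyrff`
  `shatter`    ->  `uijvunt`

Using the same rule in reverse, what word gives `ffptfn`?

degree

Shifts by position in filter: pos 0: f→h (+2), pos 1: i→j (+1), pos 2: l→u (+9), pos 3: t→v (+2), pos 4: e→f (+1), pos 5: r→a (+9) — repeating every 3. It's a Vigenère-style cipher with numeric key [2,1,9]: position i shifts by key[i mod 3].
Undoing it on ffptfn: f−2=d, f−1=e, p−9=g, t−2=r, f−1=e, n−9=e.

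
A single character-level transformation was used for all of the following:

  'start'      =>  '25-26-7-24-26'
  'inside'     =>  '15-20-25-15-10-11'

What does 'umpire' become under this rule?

The number is (letter's place in the alphabet, a=1) + 6.
On umpire: u=21→27, m=13→19, p=16→22, i=9→15, r=18→24, e=5→11.

27-19-22-15-24-11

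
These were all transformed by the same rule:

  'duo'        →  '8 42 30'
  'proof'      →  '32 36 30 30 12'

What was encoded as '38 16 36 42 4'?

shrub

d(#4)→8 and u(#21)→42: differences scale by 2, so n = 2·pos + 0. The formula is n = 2×(alphabet index, a=1).
Undoing it on 38 16 36 42 4: 38→(38−0)÷2=19=s, 16→(16−0)÷2=8=h, 36→(36−0)÷2=18=r, 42→(42−0)÷2=21=u, 4→(4−0)÷2=2=b.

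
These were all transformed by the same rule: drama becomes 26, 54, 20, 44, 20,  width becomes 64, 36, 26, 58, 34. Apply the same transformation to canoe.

24, 20, 46, 48, 28

d(#4)→26 and r(#18)→54: differences scale by 2, so n = 2·pos + 18. The formula is n = 2×(alphabet index, a=1) + 18.
On canoe: c=3→24, a=1→20, n=14→46, o=15→48, e=5→28.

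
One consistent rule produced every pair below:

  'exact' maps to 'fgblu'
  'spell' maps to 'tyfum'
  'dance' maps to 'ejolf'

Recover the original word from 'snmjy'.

It's a Vigenère-style cipher with numeric key [1,9]: position i shifts by key[i mod 2].
Reversing it on snmjy: s−1=r, n−9=e, m−1=l, j−9=a, y−1=x.

relax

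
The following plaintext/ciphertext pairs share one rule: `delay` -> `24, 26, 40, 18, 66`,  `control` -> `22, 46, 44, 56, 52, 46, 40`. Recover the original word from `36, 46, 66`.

joy

d(#4)→24 and e(#5)→26: differences scale by 2, so n = 2·pos + 16. The formula is n = 2×(alphabet index, a=1) + 16.
Decoding 36, 46, 66: 36→(36−16)÷2=10=j, 46→(46−16)÷2=15=o, 66→(66−16)÷2=25=y.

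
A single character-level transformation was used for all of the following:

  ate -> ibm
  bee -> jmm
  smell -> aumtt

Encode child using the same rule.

Every letter moves 8 places later in the alphabet, wrapping around z→a.
On child: c+8=k, h+8=p, i+8=q, l+8=t, d+8=l.

kpqtl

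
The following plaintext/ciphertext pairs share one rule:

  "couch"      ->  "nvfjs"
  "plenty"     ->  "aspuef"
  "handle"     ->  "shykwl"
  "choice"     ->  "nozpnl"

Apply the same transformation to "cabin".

Shifts by position in couch: pos 0: c→n (+11), pos 1: o→v (+7), pos 2: u→f (+11), pos 3: c→j (+7) — repeating every 2. The shifts repeat in a cycle of length 2: positions 0,1,… shift by +11, +7, then the pattern repeats.
On cabin: c+11=n, a+7=h, b+11=m, i+7=p, n+11=y.

nhmpy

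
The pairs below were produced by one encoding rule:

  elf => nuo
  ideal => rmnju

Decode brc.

sit

This is a Caesar cipher with shift 9.
Decoding brc: b−9=s, r−9=i, c−9=t.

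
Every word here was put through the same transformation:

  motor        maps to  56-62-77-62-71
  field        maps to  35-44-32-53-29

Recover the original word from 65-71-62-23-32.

m(#13)→56 and o(#15)→62: differences scale by 3, so n = 3·pos + 17. The formula is n = 3×(alphabet index, a=1) + 17.
Decoding 65-71-62-23-32: 65→(65−17)÷3=16=p, 71→(71−17)÷3=18=r, 62→(62−17)÷3=15=o, 23→(23−17)÷3=2=b, 32→(32−17)÷3=5=e.

probe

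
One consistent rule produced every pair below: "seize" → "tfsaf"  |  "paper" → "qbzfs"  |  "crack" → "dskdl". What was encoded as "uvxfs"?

The shifts repeat in a cycle of length 3: positions 0,1,… shift by +1, +1, +10, then the pattern repeats.
Reversing it on uvxfs: u−1=t, v−1=u, x−10=n, f−1=e, s−1=r.

tuner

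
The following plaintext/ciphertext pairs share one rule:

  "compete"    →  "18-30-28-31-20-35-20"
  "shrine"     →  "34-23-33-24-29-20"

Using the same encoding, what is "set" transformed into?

34-20-35

The number is (letter's place in the alphabet, a=1) + 15.
Applying it to set: s=19→34, e=5→20, t=20→35.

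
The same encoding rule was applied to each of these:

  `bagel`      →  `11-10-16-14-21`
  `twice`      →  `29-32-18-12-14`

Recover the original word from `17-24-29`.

hot

b is letter #2 and maps to 11: an offset of 9. The number is (letter's place in the alphabet, a=1) + 9.
Undoing it on 17-24-29: 17→(17−9)÷1=8=h, 24→(24−9)÷1=15=o, 29→(29−9)÷1=20=t.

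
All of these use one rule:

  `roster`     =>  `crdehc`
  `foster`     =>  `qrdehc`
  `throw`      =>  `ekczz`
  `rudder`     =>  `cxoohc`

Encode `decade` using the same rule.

A repeating key of period 3 is used — shifts +11, +3, +11 over and over.
Applying it to decade: d+11=o, e+3=h, c+11=n, a+11=l, d+3=g, e+11=p.

ohnlgp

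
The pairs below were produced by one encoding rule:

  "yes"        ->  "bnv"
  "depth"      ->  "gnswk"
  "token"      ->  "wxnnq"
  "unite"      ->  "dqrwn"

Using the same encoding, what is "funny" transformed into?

The shift depends on letter class: consonant y→b is +3, but vowel e→n is +9. Two shifts are in play — +9 for a/e/i/o/u, +3 for every other letter.
For funny: f(cons)+3=i, u(vowel)+9=d, n(cons)+3=q, n(cons)+3=q, y(cons)+3=b.

idqqb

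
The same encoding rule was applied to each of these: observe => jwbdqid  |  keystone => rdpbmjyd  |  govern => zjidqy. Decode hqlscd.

Each letter's alphabet position (a=0..z=25) is mapped through 11·x+11 mod 26 — an affine cipher.
Undoing it on hqlscd: h(7)→19·(7−11)≡2=c; q(16)→19·(16−11)≡17=r; l(11)→19·(11−11)≡0=a; s(18)→19·(18−11)≡3=d; c(2)→19·(2−11)≡11=l; d(3)→19·(3−11)≡4=e (all mod 26).

cradle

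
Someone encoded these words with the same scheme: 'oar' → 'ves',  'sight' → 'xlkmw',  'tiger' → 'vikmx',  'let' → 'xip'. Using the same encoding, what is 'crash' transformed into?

lwevg

The output letters match the input read backwards, each shifted +4: oar reversed is rao. Read the word backwards and shift each letter +4.
Applying it to crash: reverse → hsarc; then shift: h+4=l, s+4=w, a+4=e, r+4=v, c+4=g.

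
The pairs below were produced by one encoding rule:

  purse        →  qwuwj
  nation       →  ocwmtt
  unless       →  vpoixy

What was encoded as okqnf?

ninja

In purse: p→q is +1, u→w is +2, r→u is +3, s→w is +4 — the shift increases by 1 each position. The shift increases by 1 at each position, starting from +1: 1, 2, 3, ….
Undoing it on okqnf: o−1=n, k−2=i, q−3=n, n−4=j, f−5=a.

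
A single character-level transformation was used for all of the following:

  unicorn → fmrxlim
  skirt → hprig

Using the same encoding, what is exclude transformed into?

Each pair mirrors across the alphabet (u↔f, n↔m, i↔r): positions sum to 25. Each letter is replaced by its mirror in the alphabet: a↔z, b↔y, c↔x, and so on (the Atbash cipher).
On exclude: e↔v, x↔c, c↔x, l↔o, u↔f, d↔w, e↔v.

vcxofwv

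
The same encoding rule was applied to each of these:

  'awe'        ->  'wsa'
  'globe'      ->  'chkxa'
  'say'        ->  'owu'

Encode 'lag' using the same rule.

hwc

Compare letters: a→w is +22, w→s is +22, e→a is +22 — a constant shift. It's a constant shift of +22 (ROT22).
For lag: l+22=h, a+22=w, g+22=c.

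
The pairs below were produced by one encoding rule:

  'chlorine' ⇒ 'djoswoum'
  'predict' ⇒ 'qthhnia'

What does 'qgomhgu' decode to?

pelican

In chlorine: c→d is +1, h→j is +2, l→o is +3, o→s is +4 — the shift increases by 1 each position. The shift increases by 1 at each position, starting from +1: 1, 2, 3, ….
Undoing it on qgomhgu: q−1=p, g−2=e, o−3=l, m−4=i, h−5=c, g−6=a, u−7=n.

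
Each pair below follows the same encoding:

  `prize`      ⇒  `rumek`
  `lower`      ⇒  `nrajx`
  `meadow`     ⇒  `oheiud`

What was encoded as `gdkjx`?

eager

In prize: p→r is +2, r→u is +3, i→m is +4, z→e is +5 — the shift increases by 1 each position. The shift increases by 1 at each position, starting from +2: 2, 3, 4, ….
Reversing it on gdkjx: g−2=e, d−3=a, k−4=g, j−5=e, x−6=r.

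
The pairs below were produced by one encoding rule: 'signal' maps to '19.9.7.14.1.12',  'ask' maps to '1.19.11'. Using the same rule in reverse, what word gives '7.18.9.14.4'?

s is letter #19 and maps to 19: an offset of 0. Letters become their 1-indexed alphabet positions: a=1 … z=26.
Reversing it on 7.18.9.14.4: 7=g, 18=r, 9=i, 14=n, 4=d.

grind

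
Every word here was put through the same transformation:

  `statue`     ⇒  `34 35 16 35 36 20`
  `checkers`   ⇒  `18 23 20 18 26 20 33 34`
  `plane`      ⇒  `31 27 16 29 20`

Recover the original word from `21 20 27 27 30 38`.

fellow

s is letter #19 and maps to 34: an offset of 15. The number is (letter's place in the alphabet, a=1) + 15.
Decoding 21 20 27 27 30 38: 21→(21−15)÷1=6=f, 20→(20−15)÷1=5=e, 27→(27−15)÷1=12=l, 27→(27−15)÷1=12=l, 30→(30−15)÷1=15=o, 38→(38−15)÷1=23=w.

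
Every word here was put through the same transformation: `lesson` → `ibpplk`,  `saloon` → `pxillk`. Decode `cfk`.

fin

Compare letters: l→i is +23, e→b is +23, s→p is +23 — a constant shift. Each letter is shifted forward by 23 in the alphabet (a Caesar shift of +23).
Reversing it on cfk: c−23=f, f−23=i, k−23=n.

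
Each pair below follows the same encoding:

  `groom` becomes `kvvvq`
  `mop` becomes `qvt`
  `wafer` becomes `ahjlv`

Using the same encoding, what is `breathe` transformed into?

The shift depends on letter class: consonant g→k is +4, but vowel o→v is +7. Two shifts are in play — +7 for a/e/i/o/u, +4 for every other letter.
Applying it to breathe: b(cons)+4=f, r(cons)+4=v, e(vowel)+7=l, a(vowel)+7=h, t(cons)+4=x, h(cons)+4=l, e(vowel)+7=l.

fvlhxll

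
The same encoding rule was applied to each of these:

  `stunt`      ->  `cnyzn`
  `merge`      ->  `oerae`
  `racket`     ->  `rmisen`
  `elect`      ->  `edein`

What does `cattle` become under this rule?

Each letter's alphabet position (a=0..z=25) is mapped through 11·x+12 mod 26 — an affine cipher.
Applying it to cattle: c(2)→11·2+12≡8=i; a(0)→11·0+12≡12=m; t(19)→11·19+12≡13=n; t(19)→11·19+12≡13=n; l(11)→11·11+12≡3=d; e(4)→11·4+12≡4=e (all mod 26).

imnnde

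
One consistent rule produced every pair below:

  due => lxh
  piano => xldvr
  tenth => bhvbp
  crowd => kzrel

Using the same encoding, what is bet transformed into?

jhb

The shift depends on letter class: consonant d→l is +8, but vowel u→x is +3. Two shifts are in play — +3 for a/e/i/o/u, +8 for every other letter.
For bet: b(cons)+8=j, e(vowel)+3=h, t(cons)+8=b.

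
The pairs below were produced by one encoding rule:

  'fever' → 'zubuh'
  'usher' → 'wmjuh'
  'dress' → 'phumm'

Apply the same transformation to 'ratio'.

f(5)→z(25) and e(4)→u(20) fit y≡5x+0 (mod 26); the inverse of 5 mod 26 is 21. Each letter's alphabet position (a=0..z=25) is mapped through 5·x+0 mod 26 — an affine cipher.
Applying it to ratio: r(17)→5·17+0≡7=h; a(0)→5·0+0≡0=a; t(19)→5·19+0≡17=r; i(8)→5·8+0≡14=o; o(14)→5·14+0≡18=s (all mod 26).

haros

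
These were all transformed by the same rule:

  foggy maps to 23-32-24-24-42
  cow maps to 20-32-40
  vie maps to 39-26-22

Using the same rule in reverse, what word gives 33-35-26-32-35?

The number is (letter's place in the alphabet, a=1) + 17.
Reversing it on 33-35-26-32-35: 33→(33−17)÷1=16=p, 35→(35−17)÷1=18=r, 26→(26−17)÷1=9=i, 32→(32−17)÷1=15=o, 35→(35−17)÷1=18=r.

prior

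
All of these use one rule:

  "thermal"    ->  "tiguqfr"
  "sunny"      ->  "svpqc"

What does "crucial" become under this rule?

cswfmfr

In thermal: t→t is +0, h→i is +1, e→g is +2, r→u is +3 — the shift increases by 1 each position. The shift increases by 1 at each position, starting from +0: 0, 1, 2, ….
For crucial: c+0=c, r+1=s, u+2=w, c+3=f, i+4=m, a+5=f, l+6=r.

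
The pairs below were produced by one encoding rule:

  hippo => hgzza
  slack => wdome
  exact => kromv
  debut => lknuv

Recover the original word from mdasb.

clown

This is an affine cipher: with a=0,…,z=25, each position x becomes (25x+14) mod 26.
Reversing it on mdasb: m(12)→25·(12−14)≡2=c; d(3)→25·(3−14)≡11=l; a(0)→25·(0−14)≡14=o; s(18)→25·(18−14)≡22=w; b(1)→25·(1−14)≡13=n (all mod 26).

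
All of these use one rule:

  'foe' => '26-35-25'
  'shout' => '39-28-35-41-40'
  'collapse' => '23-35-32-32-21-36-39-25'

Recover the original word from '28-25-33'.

hem

f is letter #6 and maps to 26: an offset of 20. Letters become their 1-based position plus 20 (so a→21, b→22, …).
Undoing it on 28-25-33: 28→(28−20)÷1=8=h, 25→(25−20)÷1=5=e, 33→(33−20)÷1=13=m.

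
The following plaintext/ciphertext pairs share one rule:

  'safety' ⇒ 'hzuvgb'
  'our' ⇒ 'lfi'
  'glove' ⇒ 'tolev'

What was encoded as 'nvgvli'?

Each pair mirrors across the alphabet (s↔h, a↔z, f↔u): positions sum to 25. This is the alphabet-reversal cipher (Atbash): a becomes z, b becomes y, etc.
Decoding nvgvli: n↔m, v↔e, g↔t, v↔e, l↔o, i↔r.

meteor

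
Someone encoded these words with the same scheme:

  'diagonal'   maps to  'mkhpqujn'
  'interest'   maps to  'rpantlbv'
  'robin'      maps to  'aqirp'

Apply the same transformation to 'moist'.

vqpbv

Shifts by position in diagonal: pos 0: d→m (+9), pos 1: i→k (+2), pos 2: a→h (+7), pos 3: g→p (+9), pos 4: o→q (+2), pos 5: n→u (+7) — repeating every 3. The shifts repeat in a cycle of length 3: positions 0,1,… shift by +9, +2, +7, then the pattern repeats.
For moist: m+9=v, o+2=q, i+7=p, s+9=b, t+2=v.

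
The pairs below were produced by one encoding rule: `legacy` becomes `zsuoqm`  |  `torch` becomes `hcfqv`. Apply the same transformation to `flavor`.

It's a constant shift of +14 (ROT14).
On flavor: f+14=t, l+14=z, a+14=o, v+14=j, o+14=c, r+14=f.

tzojcf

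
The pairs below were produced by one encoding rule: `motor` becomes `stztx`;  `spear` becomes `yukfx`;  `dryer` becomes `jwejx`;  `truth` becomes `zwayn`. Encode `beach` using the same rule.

Shifts by position in motor: pos 0: m→s (+6), pos 1: o→t (+5), pos 2: t→z (+6), pos 3: o→t (+5) — repeating every 2. The shifts repeat in a cycle of length 2: positions 0,1,… shift by +6, +5, then the pattern repeats.
For beach: b+6=h, e+5=j, a+6=g, c+5=h, h+6=n.

hjghn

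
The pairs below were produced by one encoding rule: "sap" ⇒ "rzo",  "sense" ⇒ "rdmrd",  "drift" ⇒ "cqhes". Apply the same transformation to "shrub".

rgqta

Compare letters: s→r is +25, a→z is +25, p→o is +25 — a constant shift. Every letter moves 25 places later in the alphabet, wrapping around z→a.
For shrub: s+25=r, h+25=g, r+25=q, u+25=t, b+25=a.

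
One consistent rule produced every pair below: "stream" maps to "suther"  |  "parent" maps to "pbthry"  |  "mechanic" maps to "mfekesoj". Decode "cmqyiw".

In stream: s→s is +0, t→u is +1, r→t is +2, e→h is +3 — the shift increases by 1 each position. Each letter shifts forward by its position index (0, 1, 2, …) — the shift grows by one for each successive letter.
Undoing it on cmqyiw: c−0=c, m−1=l, q−2=o, y−3=v, i−4=e, w−5=r.

clover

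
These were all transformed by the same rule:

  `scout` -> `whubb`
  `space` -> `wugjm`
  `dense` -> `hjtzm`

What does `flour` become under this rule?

In scout: s→w is +4, c→h is +5, o→u is +6, u→b is +7 — the shift increases by 1 each position. Each letter shifts forward by (position + 4), i.e. 4, 5, 6, … — the shift grows by one for each successive letter.
Applying it to flour: f+4=j, l+5=q, o+6=u, u+7=b, r+8=z.

jqubz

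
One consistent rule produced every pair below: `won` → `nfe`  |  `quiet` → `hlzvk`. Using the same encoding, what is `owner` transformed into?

fnevi

Compare letters: w→n is +17, o→f is +17, n→e is +17 — a constant shift. Every letter moves 17 places later in the alphabet, wrapping around z→a.
For owner: o+17=f, w+17=n, n+17=e, e+17=v, r+17=i.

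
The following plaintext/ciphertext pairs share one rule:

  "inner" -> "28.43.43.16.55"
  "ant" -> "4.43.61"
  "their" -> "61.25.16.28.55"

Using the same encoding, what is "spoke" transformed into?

i(#9)→28 and n(#14)→43: differences scale by 3, so n = 3·pos + 1. Each letter becomes 3×(its alphabet position, a=1..z=26) + 1.
On spoke: s=19→58, p=16→49, o=15→46, k=11→34, e=5→16.

58.49.46.34.16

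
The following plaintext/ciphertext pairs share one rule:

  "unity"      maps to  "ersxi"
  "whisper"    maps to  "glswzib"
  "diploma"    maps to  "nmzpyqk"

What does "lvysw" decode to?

Shifts by position in unity: pos 0: u→e (+10), pos 1: n→r (+4), pos 2: i→s (+10), pos 3: t→x (+4) — repeating every 2. It's a Vigenère-style cipher with numeric key [10,4]: position i shifts by key[i mod 2].
Decoding lvysw: l−10=b, v−4=r, y−10=o, s−4=o, w−10=m.

broom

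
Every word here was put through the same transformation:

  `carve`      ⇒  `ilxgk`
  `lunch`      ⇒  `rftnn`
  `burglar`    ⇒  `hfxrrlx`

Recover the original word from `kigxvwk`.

Shifts by position in carve: pos 0: c→i (+6), pos 1: a→l (+11), pos 2: r→x (+6), pos 3: v→g (+11) — repeating every 2. It's a Vigenère-style cipher with numeric key [6,11]: position i shifts by key[i mod 2].
Undoing it on kigxvwk: k−6=e, i−11=x, g−6=a, x−11=m, v−6=p, w−11=l, k−6=e.

example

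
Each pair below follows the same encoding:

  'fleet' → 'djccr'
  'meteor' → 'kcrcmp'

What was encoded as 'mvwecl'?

oxygen

Compare letters: f→d is +24, l→j is +24, e→c is +24 — a constant shift. This is a Caesar cipher with shift 24.
Undoing it on mvwecl: m−24=o, v−24=x, w−24=y, e−24=g, c−24=e, l−24=n.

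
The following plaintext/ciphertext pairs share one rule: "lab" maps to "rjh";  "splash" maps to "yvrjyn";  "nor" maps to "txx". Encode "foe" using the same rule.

lxn

The shift depends on letter class: consonant l→r is +6, but vowel a→j is +9. Vowels shift forward by 9 and consonants shift forward by 6.
On foe: f(cons)+6=l, o(vowel)+9=x, e(vowel)+9=n.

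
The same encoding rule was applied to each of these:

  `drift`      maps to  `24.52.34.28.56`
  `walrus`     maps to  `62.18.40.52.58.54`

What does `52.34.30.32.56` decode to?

right

d(#4)→24 and r(#18)→52: differences scale by 2, so n = 2·pos + 16. With a=1..z=26, the number is 2·pos + 16.
Decoding 52.34.30.32.56: 52→(52−16)÷2=18=r, 34→(34−16)÷2=9=i, 30→(30−16)÷2=7=g, 32→(32−16)÷2=8=h, 56→(56−16)÷2=20=t.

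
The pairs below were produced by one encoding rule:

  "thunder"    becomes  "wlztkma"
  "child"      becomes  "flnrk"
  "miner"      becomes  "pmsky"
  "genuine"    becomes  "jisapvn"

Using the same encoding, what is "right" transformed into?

umlna

Each letter shifts forward by (position + 3), i.e. 3, 4, 5, … — the shift grows by one for each successive letter.
For right: r+3=u, i+4=m, g+5=l, h+6=n, t+7=a.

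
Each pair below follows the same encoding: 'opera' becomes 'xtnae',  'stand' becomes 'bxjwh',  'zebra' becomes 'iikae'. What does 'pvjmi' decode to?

Shifts by position in opera: pos 0: o→x (+9), pos 1: p→t (+4), pos 2: e→n (+9), pos 3: r→a (+9), pos 4: a→e (+4) — repeating every 3. The shifts repeat in a cycle of length 3: positions 0,1,… shift by +9, +4, +9, then the pattern repeats.
Undoing it on pvjmi: p−9=g, v−4=r, j−9=a, m−9=d, i−4=e.

grade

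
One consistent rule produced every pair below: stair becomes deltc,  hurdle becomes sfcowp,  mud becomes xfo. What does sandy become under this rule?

Every letter moves 11 places later in the alphabet, wrapping around z→a.
On sandy: s+11=d, a+11=l, n+11=y, d+11=o, y+11=j.

dlyoj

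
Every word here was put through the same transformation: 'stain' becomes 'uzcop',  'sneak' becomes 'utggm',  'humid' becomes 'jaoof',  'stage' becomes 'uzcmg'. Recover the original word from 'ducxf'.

board

Shifts by position in stain: pos 0: s→u (+2), pos 1: t→z (+6), pos 2: a→c (+2), pos 3: i→o (+6) — repeating every 2. A repeating key of period 2 is used — shifts +2, +6 over and over.
Decoding ducxf: d−2=b, u−6=o, c−2=a, x−6=r, f−2=d.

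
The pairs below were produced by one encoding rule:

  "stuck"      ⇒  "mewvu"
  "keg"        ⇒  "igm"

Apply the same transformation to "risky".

The output letters match the input read backwards, each shifted +2: stuck reversed is kcuts. Read the word backwards and shift each letter +2.
Applying it to risky: reverse → yksir; then shift: y+2=a, k+2=m, s+2=u, i+2=k, r+2=t.

amukt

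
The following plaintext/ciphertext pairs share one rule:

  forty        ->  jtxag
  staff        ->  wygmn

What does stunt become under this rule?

In forty: f→j is +4, o→t is +5, r→x is +6, t→a is +7 — the shift increases by 1 each position. The shift increases by 1 at each position, starting from +4: 4, 5, 6, ….
For stunt: s+4=w, t+5=y, u+6=a, n+7=u, t+8=b.

wyaub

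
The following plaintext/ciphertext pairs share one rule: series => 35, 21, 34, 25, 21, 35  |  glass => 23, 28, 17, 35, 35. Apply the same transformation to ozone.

31, 42, 31, 30, 21

s is letter #19 and maps to 35: an offset of 16. The number is (letter's place in the alphabet, a=1) + 16.
For ozone: o=15→31, z=26→42, o=15→31, n=14→30, e=5→21.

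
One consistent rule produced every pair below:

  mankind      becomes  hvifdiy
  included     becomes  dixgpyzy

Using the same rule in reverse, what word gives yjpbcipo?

doughnut

Compare letters: m→h is +21, a→v is +21, n→i is +21 — a constant shift. Every letter moves 21 places later in the alphabet, wrapping around z→a.
Decoding yjpbcipo: y−21=d, j−21=o, p−21=u, b−21=g, c−21=h, i−21=n, p−21=u, o−21=t.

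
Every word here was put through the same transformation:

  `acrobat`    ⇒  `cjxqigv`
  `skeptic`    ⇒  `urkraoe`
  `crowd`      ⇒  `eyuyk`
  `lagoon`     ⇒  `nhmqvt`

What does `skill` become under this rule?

Shifts by position in acrobat: pos 0: a→c (+2), pos 1: c→j (+7), pos 2: r→x (+6), pos 3: o→q (+2), pos 4: b→i (+7), pos 5: a→g (+6) — repeating every 3. It's a Vigenère-style cipher with numeric key [2,7,6]: position i shifts by key[i mod 3].
Applying it to skill: s+2=u, k+7=r, i+6=o, l+2=n, l+7=s.

urons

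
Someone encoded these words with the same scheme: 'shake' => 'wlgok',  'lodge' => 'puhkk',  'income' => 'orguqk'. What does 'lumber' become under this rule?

The shift depends on letter class: consonant s→w is +4, but vowel a→g is +6. Two shifts are in play — +6 for a/e/i/o/u, +4 for every other letter.
On lumber: l(cons)+4=p, u(vowel)+6=a, m(cons)+4=q, b(cons)+4=f, e(vowel)+6=k, r(cons)+4=v.

paqfkv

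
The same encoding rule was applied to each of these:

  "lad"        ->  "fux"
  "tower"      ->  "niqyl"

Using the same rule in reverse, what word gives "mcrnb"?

Compare letters: l→f is +20, a→u is +20, d→x is +20 — a constant shift. It's a constant shift of +20 (ROT20).
Reversing it on mcrnb: m−20=s, c−20=i, r−20=x, n−20=t, b−20=h.

sixth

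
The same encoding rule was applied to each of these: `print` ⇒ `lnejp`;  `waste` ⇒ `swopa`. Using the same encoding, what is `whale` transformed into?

sdwha

Compare letters: p→l is +22, r→n is +22, i→e is +22 — a constant shift. This is a Caesar cipher with shift 22.
On whale: w+22=s, h+22=d, a+22=w, l+22=h, e+22=a.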